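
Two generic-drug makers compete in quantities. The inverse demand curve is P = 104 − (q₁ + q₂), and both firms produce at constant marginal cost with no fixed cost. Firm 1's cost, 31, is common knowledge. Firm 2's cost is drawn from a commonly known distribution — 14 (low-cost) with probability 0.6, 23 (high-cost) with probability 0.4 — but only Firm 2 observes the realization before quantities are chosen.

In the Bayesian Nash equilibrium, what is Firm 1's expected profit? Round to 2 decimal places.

394.68

Firm 2 with cost c maximizes (104 − (q₁+q₂) − c)·q₂, giving q₂(c) = (104 − c − q₁)/2.
E[c₂] = 0.6·14 + 0.4·23 = 17.6
Firm 1's FOC against E[q₂] yields q₁ = (104 − 2·31 + E[c₂])/3 = (104 − 62 + 17.6)/3 = 19.8667.
E[P] = 104 − (q₁ + E[q₂]) = 50.8667; Firm 1's expected profit = (E[P] − 31)·q₁ = (50.8667 − 31)·19.8667 = 394.684.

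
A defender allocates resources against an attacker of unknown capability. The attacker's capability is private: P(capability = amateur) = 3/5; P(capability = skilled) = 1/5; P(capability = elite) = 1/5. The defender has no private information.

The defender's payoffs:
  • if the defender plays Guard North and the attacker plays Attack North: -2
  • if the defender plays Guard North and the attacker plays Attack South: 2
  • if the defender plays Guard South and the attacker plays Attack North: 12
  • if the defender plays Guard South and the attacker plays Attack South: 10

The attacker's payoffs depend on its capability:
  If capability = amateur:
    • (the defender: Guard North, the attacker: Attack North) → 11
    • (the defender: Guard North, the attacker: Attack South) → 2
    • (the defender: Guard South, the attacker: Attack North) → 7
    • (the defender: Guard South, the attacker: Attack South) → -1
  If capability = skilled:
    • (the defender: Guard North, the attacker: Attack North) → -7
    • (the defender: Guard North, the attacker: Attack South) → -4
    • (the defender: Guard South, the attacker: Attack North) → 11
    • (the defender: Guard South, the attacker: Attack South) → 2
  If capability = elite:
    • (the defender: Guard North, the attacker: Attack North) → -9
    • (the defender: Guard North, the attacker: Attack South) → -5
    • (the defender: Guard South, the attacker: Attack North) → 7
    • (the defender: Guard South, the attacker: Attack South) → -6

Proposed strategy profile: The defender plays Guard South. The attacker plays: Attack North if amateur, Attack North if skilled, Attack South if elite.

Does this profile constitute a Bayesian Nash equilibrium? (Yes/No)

The defender plays Guard South: E[Guard South] = 3/5·(12) + 1/5·(12) + 1/5·(10) = 58/5; E[Guard North] = -6/5. Best-responding. ✓
The attacker (capability amateur), facing Guard South: Attack North gives 7, Attack South gives -1. Proposed Attack North is best. ✓
The attacker (capability skilled), facing Guard South: Attack North gives 11, Attack South gives 2. Proposed Attack North is best. ✓
The attacker (capability elite), facing Guard South: Attack North gives 7, Attack South gives -6. Proposed Attack South is not best — profitable deviation exists. ✗

No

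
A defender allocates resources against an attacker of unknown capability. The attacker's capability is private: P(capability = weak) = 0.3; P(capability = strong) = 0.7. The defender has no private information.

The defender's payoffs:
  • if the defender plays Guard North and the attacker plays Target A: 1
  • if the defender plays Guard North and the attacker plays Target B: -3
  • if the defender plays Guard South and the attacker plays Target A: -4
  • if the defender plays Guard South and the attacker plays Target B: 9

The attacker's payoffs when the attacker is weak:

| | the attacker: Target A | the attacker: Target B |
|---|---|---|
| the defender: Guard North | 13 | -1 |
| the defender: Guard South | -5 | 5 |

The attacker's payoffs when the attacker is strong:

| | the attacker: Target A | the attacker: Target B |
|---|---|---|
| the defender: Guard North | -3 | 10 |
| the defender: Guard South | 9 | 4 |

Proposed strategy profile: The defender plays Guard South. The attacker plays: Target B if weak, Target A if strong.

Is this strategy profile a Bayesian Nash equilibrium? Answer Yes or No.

Yes

The defender plays Guard South: E[Guard South] = 0.3·(9) + 0.7·(-4) = -0.1; E[Guard North] = -0.2. Best-responding. ✓
The attacker (capability weak), facing Guard South: Target A gives -5, Target B gives 5. Proposed Target B is best. ✓
The attacker (capability strong), facing Guard South: Target A gives 9, Target B gives 4. Proposed Target A is best. ✓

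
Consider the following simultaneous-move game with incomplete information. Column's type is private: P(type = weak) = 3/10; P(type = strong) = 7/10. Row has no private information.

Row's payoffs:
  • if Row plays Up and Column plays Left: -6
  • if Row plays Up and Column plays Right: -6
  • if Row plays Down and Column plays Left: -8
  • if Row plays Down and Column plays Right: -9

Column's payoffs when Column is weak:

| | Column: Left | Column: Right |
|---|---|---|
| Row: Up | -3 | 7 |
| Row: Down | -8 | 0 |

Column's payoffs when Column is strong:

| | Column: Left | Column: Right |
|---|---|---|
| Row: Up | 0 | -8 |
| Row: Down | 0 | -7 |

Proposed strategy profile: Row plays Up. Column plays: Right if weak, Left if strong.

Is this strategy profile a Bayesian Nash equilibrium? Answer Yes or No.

A profile is a BNE iff every type of every player is best-responding given beliefs about the other side.
Row plays Up: E[Up] = 3/10·(-6) + 7/10·(-6) = -6; E[Down] = -83/10. Best-responding. ✓
Column (type weak), facing Up: Left gives -3, Right gives 7. Proposed Right is best. ✓
Column (type strong), facing Up: Left gives 0, Right gives -8. Proposed Left is best. ✓

Yes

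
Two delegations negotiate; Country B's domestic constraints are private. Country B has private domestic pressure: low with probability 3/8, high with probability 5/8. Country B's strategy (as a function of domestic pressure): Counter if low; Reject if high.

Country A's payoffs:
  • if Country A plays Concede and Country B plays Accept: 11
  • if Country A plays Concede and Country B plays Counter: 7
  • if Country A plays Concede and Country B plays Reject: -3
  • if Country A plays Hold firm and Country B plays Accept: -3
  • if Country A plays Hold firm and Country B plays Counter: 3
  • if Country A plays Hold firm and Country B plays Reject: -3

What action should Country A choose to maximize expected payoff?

Concede

E[Concede] = 3/8·(7) + 5/8·(-3) = 3/4
E[Hold firm] = 3/8·(3) + 5/8·(-3) = -3/4
Best response: Concede (3/4 is the largest).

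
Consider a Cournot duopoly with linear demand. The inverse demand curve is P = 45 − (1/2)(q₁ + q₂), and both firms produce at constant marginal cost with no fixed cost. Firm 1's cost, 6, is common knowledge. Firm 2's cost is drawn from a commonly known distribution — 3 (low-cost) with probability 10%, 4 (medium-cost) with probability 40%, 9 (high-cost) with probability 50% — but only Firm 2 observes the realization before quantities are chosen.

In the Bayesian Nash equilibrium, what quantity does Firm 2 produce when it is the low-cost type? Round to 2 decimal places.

28.87

Firm 2 with cost c maximizes (45 − (1/2)(q₁+q₂) − c)·q₂, giving q₂(c) = (45 − c − (1/2)q₁).
E[c₂] = 0.1·3 + 0.4·4 + 0.5·9 = 6.4
Firm 1's FOC against E[q₂] yields q₁ = (45 − 2·6 + E[c₂])/(3/2) = (45 − 12 + 6.4)/(3/2) = 26.2667.
q₂(low-cost) = (45 − 3 − (1/2)·26.2667) = 28.8667.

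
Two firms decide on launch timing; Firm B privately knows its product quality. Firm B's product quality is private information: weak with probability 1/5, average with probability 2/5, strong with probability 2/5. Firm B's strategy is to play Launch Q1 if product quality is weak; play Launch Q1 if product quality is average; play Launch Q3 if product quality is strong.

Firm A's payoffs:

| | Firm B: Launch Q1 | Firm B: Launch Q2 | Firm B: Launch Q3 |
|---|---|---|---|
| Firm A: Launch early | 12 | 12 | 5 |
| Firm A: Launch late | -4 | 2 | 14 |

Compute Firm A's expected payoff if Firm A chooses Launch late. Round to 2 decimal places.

3.20

Take the expectation over Firm B's product quality, weighting each type's action by its prior probability.
E[Launch late] = 1/5·(-4) + 2/5·(-4) + 2/5·14 = (-4/5) + (-8/5) + 28/5 = 16/5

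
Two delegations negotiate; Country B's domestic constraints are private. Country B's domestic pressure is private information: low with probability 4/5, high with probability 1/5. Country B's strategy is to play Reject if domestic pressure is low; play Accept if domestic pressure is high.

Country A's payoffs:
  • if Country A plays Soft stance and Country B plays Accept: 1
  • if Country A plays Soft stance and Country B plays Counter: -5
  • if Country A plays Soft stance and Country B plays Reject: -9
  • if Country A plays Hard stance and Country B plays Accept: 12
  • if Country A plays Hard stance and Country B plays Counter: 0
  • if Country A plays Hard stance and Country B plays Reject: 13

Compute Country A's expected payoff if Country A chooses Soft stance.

-7

E[Soft stance] = 4/5·(-9) + 1/5·1 = (-36/5) + 1/5 = -7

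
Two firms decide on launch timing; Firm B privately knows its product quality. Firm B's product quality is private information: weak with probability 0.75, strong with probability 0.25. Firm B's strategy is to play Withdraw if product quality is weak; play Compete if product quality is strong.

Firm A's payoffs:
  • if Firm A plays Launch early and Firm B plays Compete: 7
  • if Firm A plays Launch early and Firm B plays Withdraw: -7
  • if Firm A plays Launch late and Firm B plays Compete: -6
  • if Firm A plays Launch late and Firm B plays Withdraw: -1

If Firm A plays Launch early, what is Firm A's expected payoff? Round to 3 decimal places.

-3.500

Take the expectation over Firm B's product quality, weighting each type's action by its prior probability.
E[Launch early] = 0.75·(-7) + 0.25·7 = (-5.25) + 1.75 = -3.5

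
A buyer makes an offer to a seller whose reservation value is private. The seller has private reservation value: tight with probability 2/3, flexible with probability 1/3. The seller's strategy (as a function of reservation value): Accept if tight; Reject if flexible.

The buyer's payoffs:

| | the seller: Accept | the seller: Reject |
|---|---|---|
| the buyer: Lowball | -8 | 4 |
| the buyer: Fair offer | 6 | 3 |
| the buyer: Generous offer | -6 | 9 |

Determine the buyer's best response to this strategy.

Compute the buyer's expected payoff for each action, taking the expectation over the seller's type.
E[Lowball] = 2/3·(-8) + 1/3·(4) = -4
E[Fair offer] = 2/3·(6) + 1/3·(3) = 5
E[Generous offer] = 2/3·(-6) + 1/3·(9) = -1
Best response: Fair offer (5 is the largest).

Fair offer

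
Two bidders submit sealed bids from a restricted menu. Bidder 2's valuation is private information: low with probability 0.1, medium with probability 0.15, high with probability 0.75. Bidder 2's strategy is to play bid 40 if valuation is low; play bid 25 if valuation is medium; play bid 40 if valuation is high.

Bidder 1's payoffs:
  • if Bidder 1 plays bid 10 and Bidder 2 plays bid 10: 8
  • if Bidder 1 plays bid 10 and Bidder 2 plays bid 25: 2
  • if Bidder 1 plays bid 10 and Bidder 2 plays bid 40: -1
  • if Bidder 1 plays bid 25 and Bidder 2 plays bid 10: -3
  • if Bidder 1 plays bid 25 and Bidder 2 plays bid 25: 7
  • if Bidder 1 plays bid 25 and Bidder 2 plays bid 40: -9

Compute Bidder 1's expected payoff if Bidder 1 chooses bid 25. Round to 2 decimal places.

-6.60

Take the expectation over Bidder 2's valuation, weighting each type's action by its prior probability.
E[bid 25] = 0.1·(-9) + 0.15·7 + 0.75·(-9) = (-0.9) + 1.05 + (-6.75) = -6.6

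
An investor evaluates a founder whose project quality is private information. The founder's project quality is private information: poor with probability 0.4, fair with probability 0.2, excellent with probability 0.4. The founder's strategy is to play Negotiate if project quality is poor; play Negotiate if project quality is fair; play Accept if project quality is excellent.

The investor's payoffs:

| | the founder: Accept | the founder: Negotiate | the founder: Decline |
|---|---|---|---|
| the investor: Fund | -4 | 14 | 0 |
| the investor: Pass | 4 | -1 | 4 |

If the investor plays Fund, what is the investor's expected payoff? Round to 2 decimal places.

6.80

E[Fund] = 0.4·14 + 0.2·14 + 0.4·(-4) = 5.6 + 2.8 + (-1.6) = 6.8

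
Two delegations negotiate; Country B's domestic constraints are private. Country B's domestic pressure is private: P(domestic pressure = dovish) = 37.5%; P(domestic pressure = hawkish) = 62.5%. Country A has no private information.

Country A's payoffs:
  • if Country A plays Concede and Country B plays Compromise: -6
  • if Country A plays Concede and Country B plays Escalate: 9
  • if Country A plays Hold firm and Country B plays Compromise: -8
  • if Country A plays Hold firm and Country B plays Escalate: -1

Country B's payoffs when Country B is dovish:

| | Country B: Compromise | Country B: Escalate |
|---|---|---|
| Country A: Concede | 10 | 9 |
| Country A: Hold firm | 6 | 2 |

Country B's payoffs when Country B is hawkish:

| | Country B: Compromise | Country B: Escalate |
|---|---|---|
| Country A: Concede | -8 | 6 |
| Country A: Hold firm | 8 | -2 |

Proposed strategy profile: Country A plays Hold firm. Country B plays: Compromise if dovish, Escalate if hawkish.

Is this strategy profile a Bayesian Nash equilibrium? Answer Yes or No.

No

Country A plays Hold firm: E[Hold firm] = 0.375·(-8) + 0.625·(-1) = -3.625; E[Concede] = 3.375. Not best-responding. ✗
Country B (domestic pressure dovish), facing Hold firm: Compromise gives 6, Escalate gives 2. Proposed Compromise is best. ✓
Country B (domestic pressure hawkish), facing Hold firm: Compromise gives 8, Escalate gives -2. Proposed Escalate is not best — profitable deviation exists. ✗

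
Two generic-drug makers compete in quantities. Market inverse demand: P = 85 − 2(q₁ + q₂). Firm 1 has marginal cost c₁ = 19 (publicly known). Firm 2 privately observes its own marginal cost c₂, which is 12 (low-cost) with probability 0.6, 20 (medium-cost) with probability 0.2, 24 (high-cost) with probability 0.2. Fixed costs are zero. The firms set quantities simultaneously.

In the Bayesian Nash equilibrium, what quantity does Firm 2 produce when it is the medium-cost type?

11

Type-c best response for Firm 2: q₂(c) = (85 − c)/4 − q₁/2.
Firm 1 maximizes expected profit; its first-order condition is 85 − 4q₁ − 2E[q₂] − 19 = 0.
Substituting E[q₂] and solving: E[c₂] = 16, so q₁ = (85 − 2·19 + 16)/6 = 10.5.
q₂(medium-cost) = (85 − 20 − 2·10.5)/4 = 11.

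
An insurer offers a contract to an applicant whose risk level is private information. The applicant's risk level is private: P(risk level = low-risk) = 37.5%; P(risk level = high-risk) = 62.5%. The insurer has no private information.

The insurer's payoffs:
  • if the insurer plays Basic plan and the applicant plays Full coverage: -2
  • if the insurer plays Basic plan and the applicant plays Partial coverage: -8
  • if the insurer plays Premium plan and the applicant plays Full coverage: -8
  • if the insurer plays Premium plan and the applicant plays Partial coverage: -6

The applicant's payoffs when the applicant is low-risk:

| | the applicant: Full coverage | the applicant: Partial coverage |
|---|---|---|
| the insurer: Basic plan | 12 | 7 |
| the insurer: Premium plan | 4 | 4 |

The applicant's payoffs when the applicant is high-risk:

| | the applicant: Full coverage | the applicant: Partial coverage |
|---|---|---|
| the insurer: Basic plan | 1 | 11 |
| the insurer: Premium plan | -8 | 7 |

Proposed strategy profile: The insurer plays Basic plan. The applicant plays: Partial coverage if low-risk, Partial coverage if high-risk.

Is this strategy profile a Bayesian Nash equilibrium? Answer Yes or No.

No

The insurer plays Basic plan: E[Basic plan] = 0.375·(-8) + 0.625·(-8) = -8; E[Premium plan] = -6. Not best-responding. ✗
The applicant (risk level low-risk), facing Basic plan: Full coverage gives 12, Partial coverage gives 7. Proposed Partial coverage is not best — profitable deviation exists. ✗
The applicant (risk level high-risk), facing Basic plan: Full coverage gives 1, Partial coverage gives 11. Proposed Partial coverage is best. ✓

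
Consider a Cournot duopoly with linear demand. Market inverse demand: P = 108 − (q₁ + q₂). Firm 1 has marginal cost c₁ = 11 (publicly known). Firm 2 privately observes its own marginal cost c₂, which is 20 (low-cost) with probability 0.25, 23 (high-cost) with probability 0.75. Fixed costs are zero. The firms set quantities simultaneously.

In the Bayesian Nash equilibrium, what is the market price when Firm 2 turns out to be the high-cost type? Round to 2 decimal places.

47.46

Firm 2 with cost c maximizes (108 − (q₁+q₂) − c)·q₂, giving q₂(c) = (108 − c − q₁)/2.
E[c₂] = 0.25·20 + 0.75·23 = 22.25
Firm 1's FOC against E[q₂] yields q₁ = (108 − 2·11 + E[c₂])/3 = (108 − 22 + 22.25)/3 = 36.0833.
q₂(high-cost) = 24.4583, so P = 108 − (36.0833 + 24.4583) = 47.4583.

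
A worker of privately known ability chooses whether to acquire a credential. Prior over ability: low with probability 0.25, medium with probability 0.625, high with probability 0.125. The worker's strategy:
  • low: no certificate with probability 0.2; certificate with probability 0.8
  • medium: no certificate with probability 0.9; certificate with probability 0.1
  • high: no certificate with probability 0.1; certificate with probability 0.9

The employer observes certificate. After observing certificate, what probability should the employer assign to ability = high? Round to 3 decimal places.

P(certificate) = 0.25·0.8 + 0.625·0.1 + 0.125·0.9 = 0.375
P(high | certificate) = (0.125·0.9) / 0.375 = 0.1125 / 0.375 = 0.3

0.300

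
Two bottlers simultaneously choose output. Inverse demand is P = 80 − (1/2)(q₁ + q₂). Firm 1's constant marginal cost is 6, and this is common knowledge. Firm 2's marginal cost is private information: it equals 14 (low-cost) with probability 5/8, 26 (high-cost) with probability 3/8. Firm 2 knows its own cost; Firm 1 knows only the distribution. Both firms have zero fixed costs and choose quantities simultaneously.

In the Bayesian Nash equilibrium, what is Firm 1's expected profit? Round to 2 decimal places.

Type-c best response for Firm 2: q₂(c) = (80 − c) − q₁/2.
Firm 1 maximizes expected profit; its first-order condition is 80 − q₁ − (1/2)E[q₂] − 6 = 0.
Substituting E[q₂] and solving: E[c₂] = 18.5, so q₁ = (80 − 2·6 + 18.5)/(3/2) = 57.6667.
E[P] = 80 − (1/2)·(q₁ + E[q₂]) = 34.8333; Firm 1's expected profit = (E[P] − 6)·q₁ = (34.8333 − 6)·57.6667 = 1662.72.

1662.72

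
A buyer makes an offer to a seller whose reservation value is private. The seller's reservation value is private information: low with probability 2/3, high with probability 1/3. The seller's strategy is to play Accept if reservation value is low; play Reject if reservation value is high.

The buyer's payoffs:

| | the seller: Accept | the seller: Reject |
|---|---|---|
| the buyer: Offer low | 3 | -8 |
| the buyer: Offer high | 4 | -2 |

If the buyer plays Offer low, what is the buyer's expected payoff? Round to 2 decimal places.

-0.67

Take the expectation over the seller's reservation value, weighting each type's action by its prior probability.
E[Offer low] = 2/3·3 + 1/3·(-8) = 2 + (-8/3) = -2/3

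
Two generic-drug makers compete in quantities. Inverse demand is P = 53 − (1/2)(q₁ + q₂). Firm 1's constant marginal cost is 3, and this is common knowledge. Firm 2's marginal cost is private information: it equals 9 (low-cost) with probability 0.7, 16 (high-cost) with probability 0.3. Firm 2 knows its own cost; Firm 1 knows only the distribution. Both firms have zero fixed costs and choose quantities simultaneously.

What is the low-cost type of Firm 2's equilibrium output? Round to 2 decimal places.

Type-c best response for Firm 2: q₂(c) = (53 − c) − q₁/2.
Firm 1 maximizes expected profit; its first-order condition is 53 − q₁ − (1/2)E[q₂] − 3 = 0.
Substituting E[q₂] and solving: E[c₂] = 11.1, so q₁ = (53 − 2·3 + 11.1)/(3/2) = 38.7333.
q₂(low-cost) = (53 − 9 − (1/2)·38.7333) = 24.6333.

24.63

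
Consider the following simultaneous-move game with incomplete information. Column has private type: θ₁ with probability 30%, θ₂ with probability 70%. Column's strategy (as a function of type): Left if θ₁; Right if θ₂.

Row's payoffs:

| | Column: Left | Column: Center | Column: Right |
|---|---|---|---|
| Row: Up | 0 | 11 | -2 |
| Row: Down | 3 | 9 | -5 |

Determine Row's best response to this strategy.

Compute Row's expected payoff for each action, taking the expectation over Column's type.
E[Up] = 0.3·(0) + 0.7·(-2) = -1.4
E[Down] = 0.3·(3) + 0.7·(-5) = -2.6
Best response: Up (-1.4 is the largest).

Up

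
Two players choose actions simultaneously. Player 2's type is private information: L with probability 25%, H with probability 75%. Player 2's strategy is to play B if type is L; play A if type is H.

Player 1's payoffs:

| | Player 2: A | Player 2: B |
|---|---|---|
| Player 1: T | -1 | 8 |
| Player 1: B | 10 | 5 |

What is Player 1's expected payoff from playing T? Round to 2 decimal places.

1.25

E[T] = 0.25·8 + 0.75·(-1) = 2 + (-0.75) = 1.25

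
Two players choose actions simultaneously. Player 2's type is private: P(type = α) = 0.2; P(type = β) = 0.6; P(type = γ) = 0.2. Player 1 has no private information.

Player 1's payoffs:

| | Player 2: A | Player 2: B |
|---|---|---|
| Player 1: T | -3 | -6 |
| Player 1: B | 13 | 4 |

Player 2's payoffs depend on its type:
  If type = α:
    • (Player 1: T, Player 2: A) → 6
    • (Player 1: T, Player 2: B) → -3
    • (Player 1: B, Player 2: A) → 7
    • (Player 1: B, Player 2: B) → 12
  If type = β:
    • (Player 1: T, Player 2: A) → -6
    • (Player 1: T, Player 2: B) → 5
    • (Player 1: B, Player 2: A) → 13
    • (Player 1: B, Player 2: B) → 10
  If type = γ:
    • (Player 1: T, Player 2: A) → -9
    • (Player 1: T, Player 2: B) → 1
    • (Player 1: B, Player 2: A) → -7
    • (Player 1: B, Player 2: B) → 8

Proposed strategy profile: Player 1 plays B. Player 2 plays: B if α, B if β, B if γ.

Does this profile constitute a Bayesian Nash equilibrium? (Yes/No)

A profile is a BNE iff every type of every player is best-responding given beliefs about the other side.
Player 1 plays B: E[B] = 0.2·(4) + 0.6·(4) + 0.2·(4) = 4; E[T] = -6. Best-responding. ✓
Player 2 (type α), facing B: A gives 7, B gives 12. Proposed B is best. ✓
Player 2 (type β), facing B: A gives 13, B gives 10. Proposed B is not best — profitable deviation exists. ✗
Player 2 (type γ), facing B: A gives -7, B gives 8. Proposed B is best. ✓

No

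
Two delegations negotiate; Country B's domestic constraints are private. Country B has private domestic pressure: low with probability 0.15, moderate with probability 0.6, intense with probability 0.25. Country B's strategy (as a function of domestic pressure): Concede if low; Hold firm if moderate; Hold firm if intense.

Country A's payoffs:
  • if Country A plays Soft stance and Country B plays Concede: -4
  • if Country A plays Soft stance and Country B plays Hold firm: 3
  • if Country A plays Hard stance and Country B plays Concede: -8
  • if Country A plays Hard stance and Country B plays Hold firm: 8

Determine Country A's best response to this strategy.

Hard stance

Compute Country A's expected payoff for each action, taking the expectation over Country B's type.
E[Soft stance] = 0.15·(-4) + 0.6·(3) + 0.25·(3) = 1.95
E[Hard stance] = 0.15·(-8) + 0.6·(8) + 0.25·(8) = 5.6
Best response: Hard stance (5.6 is the largest).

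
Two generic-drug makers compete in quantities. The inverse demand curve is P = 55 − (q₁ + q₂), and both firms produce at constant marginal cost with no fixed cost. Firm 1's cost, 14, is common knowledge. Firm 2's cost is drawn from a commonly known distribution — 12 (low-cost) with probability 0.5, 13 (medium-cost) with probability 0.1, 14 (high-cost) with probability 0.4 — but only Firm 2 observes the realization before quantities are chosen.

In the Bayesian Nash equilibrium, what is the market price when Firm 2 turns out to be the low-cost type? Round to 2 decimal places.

26.85

Type-c best response for Firm 2: q₂(c) = (55 − c)/2 − q₁/2.
Firm 1 maximizes expected profit; its first-order condition is 55 − 2q₁ − E[q₂] − 14 = 0.
Substituting E[q₂] and solving: E[c₂] = 12.9, so q₁ = (55 − 2·14 + 12.9)/3 = 13.3.
q₂(low-cost) = 14.85, so P = 55 − (13.3 + 14.85) = 26.85.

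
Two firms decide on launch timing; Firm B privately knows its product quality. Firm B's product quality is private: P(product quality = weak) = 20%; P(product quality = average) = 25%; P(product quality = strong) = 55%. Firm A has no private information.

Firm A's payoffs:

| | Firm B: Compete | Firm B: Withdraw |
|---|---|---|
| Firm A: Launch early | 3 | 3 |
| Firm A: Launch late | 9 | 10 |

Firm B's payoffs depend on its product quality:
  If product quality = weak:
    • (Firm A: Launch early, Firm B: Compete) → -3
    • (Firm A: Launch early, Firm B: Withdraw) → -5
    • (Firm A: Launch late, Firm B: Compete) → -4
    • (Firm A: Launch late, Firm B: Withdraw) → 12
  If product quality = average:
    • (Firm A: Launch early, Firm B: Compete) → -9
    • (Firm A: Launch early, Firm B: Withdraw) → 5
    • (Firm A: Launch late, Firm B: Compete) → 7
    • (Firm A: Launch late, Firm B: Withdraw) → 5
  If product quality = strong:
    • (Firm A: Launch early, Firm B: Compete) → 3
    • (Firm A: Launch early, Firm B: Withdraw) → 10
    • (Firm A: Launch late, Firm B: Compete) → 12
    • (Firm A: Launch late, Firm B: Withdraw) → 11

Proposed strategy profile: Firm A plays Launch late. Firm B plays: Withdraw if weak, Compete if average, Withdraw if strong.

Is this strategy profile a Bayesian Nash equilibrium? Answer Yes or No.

No

Firm A plays Launch late: E[Launch late] = 0.2·(10) + 0.25·(9) + 0.55·(10) = 9.75; E[Launch early] = 3. Best-responding. ✓
Firm B (product quality weak), facing Launch late: Compete gives -4, Withdraw gives 12. Proposed Withdraw is best. ✓
Firm B (product quality average), facing Launch late: Compete gives 7, Withdraw gives 5. Proposed Compete is best. ✓
Firm B (product quality strong), facing Launch late: Compete gives 12, Withdraw gives 11. Proposed Withdraw is not best — profitable deviation exists. ✗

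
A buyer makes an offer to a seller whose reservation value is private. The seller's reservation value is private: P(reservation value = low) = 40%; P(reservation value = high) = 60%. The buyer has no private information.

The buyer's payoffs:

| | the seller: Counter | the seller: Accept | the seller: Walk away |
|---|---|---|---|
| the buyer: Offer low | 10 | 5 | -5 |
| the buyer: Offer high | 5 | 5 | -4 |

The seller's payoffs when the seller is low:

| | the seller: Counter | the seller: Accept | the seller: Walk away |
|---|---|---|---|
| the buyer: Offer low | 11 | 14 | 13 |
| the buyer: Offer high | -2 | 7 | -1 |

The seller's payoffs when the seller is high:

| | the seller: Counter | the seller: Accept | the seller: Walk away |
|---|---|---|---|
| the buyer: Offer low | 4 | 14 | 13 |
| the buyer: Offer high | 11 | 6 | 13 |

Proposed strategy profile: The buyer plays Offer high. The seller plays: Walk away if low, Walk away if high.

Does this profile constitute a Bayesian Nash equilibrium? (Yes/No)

A profile is a BNE iff every type of every player is best-responding given beliefs about the other side.
The buyer plays Offer high: E[Offer high] = 0.4·(-4) + 0.6·(-4) = -4; E[Offer low] = -5. Best-responding. ✓
The seller (reservation value low), facing Offer high: Counter gives -2, Accept gives 7, Walk away gives -1. Proposed Walk away is not best — profitable deviation exists. ✗
The seller (reservation value high), facing Offer high: Counter gives 11, Accept gives 6, Walk away gives 13. Proposed Walk away is best. ✓

No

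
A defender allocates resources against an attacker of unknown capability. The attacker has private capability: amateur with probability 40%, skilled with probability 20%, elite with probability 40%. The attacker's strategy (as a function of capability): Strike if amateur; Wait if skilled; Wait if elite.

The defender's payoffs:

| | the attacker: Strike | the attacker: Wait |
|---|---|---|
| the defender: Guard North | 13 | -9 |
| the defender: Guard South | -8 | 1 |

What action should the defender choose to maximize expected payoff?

Guard North

E[Guard North] = 0.4·(13) + 0.2·(-9) + 0.4·(-9) = -0.2
E[Guard South] = 0.4·(-8) + 0.2·(1) + 0.4·(1) = -2.6
Best response: Guard North (-0.2 is the largest).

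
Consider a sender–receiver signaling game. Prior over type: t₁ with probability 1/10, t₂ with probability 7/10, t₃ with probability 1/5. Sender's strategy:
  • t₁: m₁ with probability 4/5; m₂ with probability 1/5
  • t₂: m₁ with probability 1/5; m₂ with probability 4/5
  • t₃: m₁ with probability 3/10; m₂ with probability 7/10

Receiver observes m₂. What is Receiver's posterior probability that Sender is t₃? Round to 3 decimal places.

Apply Bayes' rule using the sender's strategy as the likelihood.
P(m₂) = (1/10)·(1/5) + (7/10)·(4/5) + (1/5)·(7/10) = 18/25
P(t₃ | m₂) = ((1/5)·(7/10)) / (18/25) = (7/50) / (18/25) = 7/36

0.194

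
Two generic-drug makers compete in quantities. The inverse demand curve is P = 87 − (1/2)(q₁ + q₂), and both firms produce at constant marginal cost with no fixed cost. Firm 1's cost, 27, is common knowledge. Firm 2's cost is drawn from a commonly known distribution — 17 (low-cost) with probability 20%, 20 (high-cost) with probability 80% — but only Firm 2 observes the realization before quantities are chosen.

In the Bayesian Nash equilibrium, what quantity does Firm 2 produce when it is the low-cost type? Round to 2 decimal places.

52.53

Each type of Firm 2 best-responds to q₁; Firm 1 best-responds to the expected q₂ over Firm 2's types.
Firm 2 with cost c maximizes (87 − (1/2)(q₁+q₂) − c)·q₂, giving q₂(c) = (87 − c − (1/2)q₁).
E[c₂] = 0.2·17 + 0.8·20 = 19.4
Firm 1's FOC against E[q₂] yields q₁ = (87 − 2·27 + E[c₂])/(3/2) = (87 − 54 + 19.4)/(3/2) = 34.9333.
q₂(low-cost) = (87 − 17 − (1/2)·34.9333) = 52.5333.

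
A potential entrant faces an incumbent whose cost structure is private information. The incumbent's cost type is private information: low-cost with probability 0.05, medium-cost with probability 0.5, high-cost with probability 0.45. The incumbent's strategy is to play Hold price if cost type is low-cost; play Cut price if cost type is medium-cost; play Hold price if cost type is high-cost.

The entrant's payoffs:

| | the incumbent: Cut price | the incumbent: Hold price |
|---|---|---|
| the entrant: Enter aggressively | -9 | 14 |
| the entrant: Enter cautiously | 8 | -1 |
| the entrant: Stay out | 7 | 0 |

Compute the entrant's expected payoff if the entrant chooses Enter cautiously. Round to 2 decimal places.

3.50

E[Enter cautiously] = 0.05·(-1) + 0.5·8 + 0.45·(-1) = (-0.05) + 4 + (-0.45) = 3.5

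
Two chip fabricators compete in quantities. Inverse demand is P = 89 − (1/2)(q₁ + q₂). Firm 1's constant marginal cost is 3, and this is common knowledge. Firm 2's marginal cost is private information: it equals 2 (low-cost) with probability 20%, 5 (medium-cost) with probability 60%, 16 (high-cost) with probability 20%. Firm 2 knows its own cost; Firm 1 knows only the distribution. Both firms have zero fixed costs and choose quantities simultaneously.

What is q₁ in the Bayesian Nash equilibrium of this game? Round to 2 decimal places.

Firm 2 with cost c maximizes (89 − (1/2)(q₁+q₂) − c)·q₂, giving q₂(c) = (89 − c − (1/2)q₁).
E[c₂] = 0.2·2 + 0.6·5 + 0.2·16 = 6.6
Firm 1's FOC against E[q₂] yields q₁ = (89 − 2·3 + E[c₂])/(3/2) = (89 − 6 + 6.6)/(3/2) = 59.7333.

59.73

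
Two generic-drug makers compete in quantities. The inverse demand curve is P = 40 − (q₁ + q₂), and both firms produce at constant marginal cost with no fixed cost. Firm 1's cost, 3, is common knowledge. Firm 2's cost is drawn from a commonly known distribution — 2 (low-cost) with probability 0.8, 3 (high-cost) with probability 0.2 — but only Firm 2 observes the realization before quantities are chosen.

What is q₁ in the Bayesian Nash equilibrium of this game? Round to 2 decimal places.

Type-c best response for Firm 2: q₂(c) = (40 − c)/2 − q₁/2.
Firm 1 maximizes expected profit; its first-order condition is 40 − 2q₁ − E[q₂] − 3 = 0.
Substituting E[q₂] and solving: E[c₂] = 2.2, so q₁ = (40 − 2·3 + 2.2)/3 = 12.0667.

12.07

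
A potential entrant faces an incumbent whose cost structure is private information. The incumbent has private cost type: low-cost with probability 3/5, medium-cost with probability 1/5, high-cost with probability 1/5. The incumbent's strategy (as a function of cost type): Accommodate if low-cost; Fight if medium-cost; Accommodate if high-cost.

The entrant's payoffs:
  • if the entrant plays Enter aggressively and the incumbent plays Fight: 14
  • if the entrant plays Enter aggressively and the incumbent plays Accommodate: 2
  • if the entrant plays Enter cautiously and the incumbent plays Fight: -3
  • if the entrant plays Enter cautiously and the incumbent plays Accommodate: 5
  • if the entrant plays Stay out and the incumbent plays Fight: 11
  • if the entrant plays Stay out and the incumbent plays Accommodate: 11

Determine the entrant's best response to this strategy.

Stay out

E[Enter aggressively] = 3/5·(2) + 1/5·(14) + 1/5·(2) = 22/5
E[Enter cautiously] = 3/5·(5) + 1/5·(-3) + 1/5·(5) = 17/5
E[Stay out] = 3/5·(11) + 1/5·(11) + 1/5·(11) = 11
Best response: Stay out (11 is the largest).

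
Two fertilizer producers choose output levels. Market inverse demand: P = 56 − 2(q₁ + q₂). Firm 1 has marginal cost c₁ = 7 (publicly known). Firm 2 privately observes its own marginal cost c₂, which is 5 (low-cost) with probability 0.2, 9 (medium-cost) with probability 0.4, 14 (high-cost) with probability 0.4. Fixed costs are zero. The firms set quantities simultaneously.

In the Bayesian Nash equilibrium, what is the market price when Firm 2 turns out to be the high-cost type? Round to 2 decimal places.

Each type of Firm 2 best-responds to q₁; Firm 1 best-responds to the expected q₂ over Firm 2's types.
Firm 2 with cost c maximizes (56 − 2(q₁+q₂) − c)·q₂, giving q₂(c) = (56 − c − 2q₁)/4.
E[c₂] = 0.2·5 + 0.4·9 + 0.4·14 = 10.2
Firm 1's FOC against E[q₂] yields q₁ = (56 − 2·7 + E[c₂])/6 = (56 − 14 + 10.2)/6 = 8.7.
q₂(high-cost) = 6.15, so P = 56 − 2·(8.7 + 6.15) = 26.3.

26.30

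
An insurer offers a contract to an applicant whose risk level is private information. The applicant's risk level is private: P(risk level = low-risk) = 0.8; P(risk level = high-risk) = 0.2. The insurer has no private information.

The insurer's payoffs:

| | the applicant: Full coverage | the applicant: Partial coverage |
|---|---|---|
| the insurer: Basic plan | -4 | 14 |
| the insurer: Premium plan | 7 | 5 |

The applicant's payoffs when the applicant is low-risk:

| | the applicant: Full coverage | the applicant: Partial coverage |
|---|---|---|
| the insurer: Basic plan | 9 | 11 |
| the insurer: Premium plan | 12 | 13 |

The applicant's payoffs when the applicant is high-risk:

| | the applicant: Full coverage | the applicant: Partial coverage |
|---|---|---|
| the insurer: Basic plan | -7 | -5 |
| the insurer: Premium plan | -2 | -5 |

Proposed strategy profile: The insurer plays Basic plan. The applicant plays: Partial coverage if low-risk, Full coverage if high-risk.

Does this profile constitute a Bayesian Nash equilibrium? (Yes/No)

A profile is a BNE iff every type of every player is best-responding given beliefs about the other side.
The insurer plays Basic plan: E[Basic plan] = 0.8·(14) + 0.2·(-4) = 10.4; E[Premium plan] = 5.4. Best-responding. ✓
The applicant (risk level low-risk), facing Basic plan: Full coverage gives 9, Partial coverage gives 11. Proposed Partial coverage is best. ✓
The applicant (risk level high-risk), facing Basic plan: Full coverage gives -7, Partial coverage gives -5. Proposed Full coverage is not best — profitable deviation exists. ✗

No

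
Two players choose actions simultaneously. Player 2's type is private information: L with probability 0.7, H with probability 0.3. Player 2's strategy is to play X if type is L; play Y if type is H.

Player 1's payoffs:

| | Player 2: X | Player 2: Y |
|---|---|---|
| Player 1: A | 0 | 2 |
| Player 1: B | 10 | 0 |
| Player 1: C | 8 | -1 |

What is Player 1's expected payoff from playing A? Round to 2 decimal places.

E[A] = 0.7·0 + 0.3·2 = 0 + 0.6 = 0.6

0.60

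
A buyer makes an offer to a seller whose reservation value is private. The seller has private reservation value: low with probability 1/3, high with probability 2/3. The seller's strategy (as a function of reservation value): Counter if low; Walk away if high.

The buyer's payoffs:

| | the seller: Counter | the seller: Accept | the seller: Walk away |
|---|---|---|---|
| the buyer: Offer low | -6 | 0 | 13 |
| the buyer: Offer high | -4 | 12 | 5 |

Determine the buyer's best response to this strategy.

Offer low

E[Offer low] = 1/3·(-6) + 2/3·(13) = 20/3
E[Offer high] = 1/3·(-4) + 2/3·(5) = 2
Best response: Offer low (20/3 is the largest).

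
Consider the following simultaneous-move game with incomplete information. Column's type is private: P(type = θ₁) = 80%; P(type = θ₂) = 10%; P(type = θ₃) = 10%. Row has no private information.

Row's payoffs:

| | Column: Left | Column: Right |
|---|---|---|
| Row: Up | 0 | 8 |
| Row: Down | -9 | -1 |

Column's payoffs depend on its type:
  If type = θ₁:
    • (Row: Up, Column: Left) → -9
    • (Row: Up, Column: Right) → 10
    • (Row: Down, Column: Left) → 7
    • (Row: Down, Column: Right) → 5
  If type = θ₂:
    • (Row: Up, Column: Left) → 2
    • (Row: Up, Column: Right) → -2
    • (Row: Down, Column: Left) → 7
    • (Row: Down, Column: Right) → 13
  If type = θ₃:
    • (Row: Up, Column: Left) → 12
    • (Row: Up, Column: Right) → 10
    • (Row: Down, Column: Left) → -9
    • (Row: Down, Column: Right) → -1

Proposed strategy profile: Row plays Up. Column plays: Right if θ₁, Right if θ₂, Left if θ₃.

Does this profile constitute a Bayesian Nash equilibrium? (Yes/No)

No

Row plays Up: E[Up] = 0.8·(8) + 0.1·(8) + 0.1·(0) = 7.2; E[Down] = -1.8. Best-responding. ✓
Column (type θ₁), facing Up: Left gives -9, Right gives 10. Proposed Right is best. ✓
Column (type θ₂), facing Up: Left gives 2, Right gives -2. Proposed Right is not best — profitable deviation exists. ✗
Column (type θ₃), facing Up: Left gives 12, Right gives 10. Proposed Left is best. ✓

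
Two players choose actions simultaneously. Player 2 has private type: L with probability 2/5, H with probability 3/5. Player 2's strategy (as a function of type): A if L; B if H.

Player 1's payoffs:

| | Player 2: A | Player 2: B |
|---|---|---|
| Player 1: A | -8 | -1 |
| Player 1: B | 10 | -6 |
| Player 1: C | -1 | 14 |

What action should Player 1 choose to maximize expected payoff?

E[A] = 2/5·(-8) + 3/5·(-1) = -19/5
E[B] = 2/5·(10) + 3/5·(-6) = 2/5
E[C] = 2/5·(-1) + 3/5·(14) = 8
Best response: C (8 is the largest).

C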